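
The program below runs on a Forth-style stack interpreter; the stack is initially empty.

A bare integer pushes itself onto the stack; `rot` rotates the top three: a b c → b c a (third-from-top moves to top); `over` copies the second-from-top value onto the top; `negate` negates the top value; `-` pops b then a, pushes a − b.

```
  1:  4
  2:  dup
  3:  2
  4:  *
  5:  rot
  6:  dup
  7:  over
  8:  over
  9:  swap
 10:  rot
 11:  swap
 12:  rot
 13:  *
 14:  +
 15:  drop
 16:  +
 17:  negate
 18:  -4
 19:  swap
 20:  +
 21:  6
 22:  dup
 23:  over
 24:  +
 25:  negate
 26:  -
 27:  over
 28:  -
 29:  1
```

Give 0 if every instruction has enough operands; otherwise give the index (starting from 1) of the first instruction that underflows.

5

4    4
dup  4 4
2    4 4 2
*    4 8
rot  — needs 3 operands, stack has 2 → underflow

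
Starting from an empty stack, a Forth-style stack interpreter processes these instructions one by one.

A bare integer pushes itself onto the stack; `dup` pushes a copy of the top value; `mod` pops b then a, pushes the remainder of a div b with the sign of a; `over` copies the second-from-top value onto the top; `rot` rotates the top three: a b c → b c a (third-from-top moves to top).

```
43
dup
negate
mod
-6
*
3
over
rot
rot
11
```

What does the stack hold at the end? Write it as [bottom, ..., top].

43     -> [43]
dup    -> [43, 43]
negate -> [43, -43]
mod    -> [0]
-6     -> [0, -6]
*      -> [0]
3      -> [0, 3]
over   -> [0, 3, 0]
rot    -> [3, 0, 0]
rot    -> [0, 0, 3]
11     -> [0, 0, 3, 11]

[0, 0, 3, 11]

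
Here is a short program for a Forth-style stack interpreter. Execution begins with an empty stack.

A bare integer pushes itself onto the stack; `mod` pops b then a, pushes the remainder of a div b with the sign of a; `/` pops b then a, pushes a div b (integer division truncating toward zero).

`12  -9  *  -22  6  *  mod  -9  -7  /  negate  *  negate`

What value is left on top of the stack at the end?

12      12
-9      12 -9
*       -108
-22     -108 -22
6       -108 -22 6
*       -108 -132
mod     -108
-9      -108 -9
-7      -108 -9 -7
/       -108 1
negate  -108 -1
*       108
negate  -108

-108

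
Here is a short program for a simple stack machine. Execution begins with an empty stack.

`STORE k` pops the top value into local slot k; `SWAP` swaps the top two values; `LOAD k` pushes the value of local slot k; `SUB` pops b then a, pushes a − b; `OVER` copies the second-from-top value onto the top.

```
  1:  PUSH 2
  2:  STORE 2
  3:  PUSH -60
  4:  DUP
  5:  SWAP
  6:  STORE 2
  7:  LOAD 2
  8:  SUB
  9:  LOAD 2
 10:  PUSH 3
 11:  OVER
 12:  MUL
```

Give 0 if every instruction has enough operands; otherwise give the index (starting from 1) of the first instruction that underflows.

PUSH 2    [2]
STORE 2   []
PUSH -60  [-60]
DUP       [-60, -60]
SWAP      [-60, -60]
STORE 2   [-60]
LOAD 2    [-60, -60]
SUB       [0]
LOAD 2    [0, -60]
PUSH 3    [0, -60, 3]
OVER      [0, -60, 3, -60]
MUL       [0, -60, -180]

0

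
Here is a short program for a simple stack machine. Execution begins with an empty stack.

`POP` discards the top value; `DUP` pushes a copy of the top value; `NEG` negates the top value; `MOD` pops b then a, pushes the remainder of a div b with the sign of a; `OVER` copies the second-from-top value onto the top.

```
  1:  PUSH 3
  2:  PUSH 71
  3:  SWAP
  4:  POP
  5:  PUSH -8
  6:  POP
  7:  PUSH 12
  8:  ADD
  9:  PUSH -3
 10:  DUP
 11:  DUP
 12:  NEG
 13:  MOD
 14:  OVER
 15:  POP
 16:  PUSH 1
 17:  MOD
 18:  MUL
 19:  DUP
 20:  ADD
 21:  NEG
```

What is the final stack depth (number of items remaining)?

PUSH 3  → [3]
PUSH 71 → [3, 71]
SWAP    → [71, 3]
POP     → [71]
PUSH -8 → [71, -8]
POP     → [71]
PUSH 12 → [71, 12]
ADD     → [83]
PUSH -3 → [83, -3]
DUP     → [83, -3, -3]
DUP     → [83, -3, -3, -3]
NEG     → [83, -3, -3, 3]
MOD     → [83, -3, 0]
OVER    → [83, -3, 0, -3]
POP     → [83, -3, 0]
PUSH 1  → [83, -3, 0, 1]
MOD     → [83, -3, 0]
MUL     → [83, 0]
DUP     → [83, 0, 0]
ADD     → [83, 0]
NEG     → [83, 0]

2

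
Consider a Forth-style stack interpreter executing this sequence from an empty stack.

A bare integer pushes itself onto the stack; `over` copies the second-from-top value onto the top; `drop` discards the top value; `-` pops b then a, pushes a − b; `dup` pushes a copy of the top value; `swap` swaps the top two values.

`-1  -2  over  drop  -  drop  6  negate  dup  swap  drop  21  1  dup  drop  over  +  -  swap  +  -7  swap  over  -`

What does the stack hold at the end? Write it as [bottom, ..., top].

[-7, 0]

-1     -> [-1]
-2     -> [-1, -2]
over   -> [-1, -2, -1]
drop   -> [-1, -2]
-      -> [1]
drop   -> []
6      -> [6]
negate -> [-6]
dup    -> [-6, -6]
swap   -> [-6, -6]
drop   -> [-6]
21     -> [-6, 21]
1      -> [-6, 21, 1]
dup    -> [-6, 21, 1, 1]
drop   -> [-6, 21, 1]
over   -> [-6, 21, 1, 21]
+      -> [-6, 21, 22]
-      -> [-6, -1]
swap   -> [-1, -6]
+      -> [-7]
-7     -> [-7, -7]
swap   -> [-7, -7]
over   -> [-7, -7, -7]
-      -> [-7, 0]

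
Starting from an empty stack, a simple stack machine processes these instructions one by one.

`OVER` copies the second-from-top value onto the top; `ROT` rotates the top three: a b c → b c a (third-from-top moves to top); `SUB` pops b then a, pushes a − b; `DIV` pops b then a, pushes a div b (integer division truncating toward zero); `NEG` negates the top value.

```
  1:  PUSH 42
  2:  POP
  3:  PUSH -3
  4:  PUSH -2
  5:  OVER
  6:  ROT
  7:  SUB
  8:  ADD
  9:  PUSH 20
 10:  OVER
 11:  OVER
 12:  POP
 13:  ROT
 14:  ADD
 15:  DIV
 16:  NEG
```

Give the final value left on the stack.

5

PUSH 42 → [42]
POP     → []
PUSH -3 → [-3]
PUSH -2 → [-3, -2]
OVER    → [-3, -2, -3]
ROT     → [-2, -3, -3]
SUB     → [-2, 0]
ADD     → [-2]
PUSH 20 → [-2, 20]
OVER    → [-2, 20, -2]
OVER    → [-2, 20, -2, 20]
POP     → [-2, 20, -2]
ROT     → [20, -2, -2]
ADD     → [20, -4]
DIV     → [-5]
NEG     → [5]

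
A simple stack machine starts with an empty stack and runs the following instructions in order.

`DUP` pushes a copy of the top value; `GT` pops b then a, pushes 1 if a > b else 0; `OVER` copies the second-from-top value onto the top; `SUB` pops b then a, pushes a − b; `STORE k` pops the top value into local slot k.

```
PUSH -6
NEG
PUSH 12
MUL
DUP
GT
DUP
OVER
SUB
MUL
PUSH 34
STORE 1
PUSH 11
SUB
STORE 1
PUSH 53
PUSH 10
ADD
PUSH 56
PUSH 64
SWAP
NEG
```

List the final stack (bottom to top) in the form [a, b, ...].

PUSH -6 → [-6]
NEG     → [6]
PUSH 12 → [6, 12]
MUL     → [72]
DUP     → [72, 72]
GT      → [0]
DUP     → [0, 0]
OVER    → [0, 0, 0]
SUB     → [0, 0]
MUL     → [0]
PUSH 34 → [0, 34]
STORE 1 → [0]
PUSH 11 → [0, 11]
SUB     → [-11]
STORE 1 → []
PUSH 53 → [53]
PUSH 10 → [53, 10]
ADD     → [63]
PUSH 56 → [63, 56]
PUSH 64 → [63, 56, 64]
SWAP    → [63, 64, 56]
NEG     → [63, 64, -56]

[63, 64, -56]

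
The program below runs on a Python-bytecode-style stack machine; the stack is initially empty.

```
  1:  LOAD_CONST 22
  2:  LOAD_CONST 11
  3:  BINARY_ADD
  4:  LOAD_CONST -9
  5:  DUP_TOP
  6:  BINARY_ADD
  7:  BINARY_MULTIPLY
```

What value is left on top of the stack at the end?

LOAD_CONST 22    22
LOAD_CONST 11    22 11
BINARY_ADD       33
LOAD_CONST -9    33 -9
DUP_TOP          33 -9 -9
BINARY_ADD       33 -18
BINARY_MULTIPLY  -594

-594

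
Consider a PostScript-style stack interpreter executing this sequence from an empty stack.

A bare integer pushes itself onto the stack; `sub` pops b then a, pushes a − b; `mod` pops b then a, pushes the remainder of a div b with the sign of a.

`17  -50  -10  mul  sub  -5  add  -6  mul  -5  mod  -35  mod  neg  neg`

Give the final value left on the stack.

17  : 17
-50 : 17 -50
-10 : 17 -50 -10
mul : 17 500
sub : -483
-5  : -483 -5
add : -488
-6  : -488 -6
mul : 2928
-5  : 2928 -5
mod : 3
-35 : 3 -35
mod : 3
neg : -3
neg : 3

3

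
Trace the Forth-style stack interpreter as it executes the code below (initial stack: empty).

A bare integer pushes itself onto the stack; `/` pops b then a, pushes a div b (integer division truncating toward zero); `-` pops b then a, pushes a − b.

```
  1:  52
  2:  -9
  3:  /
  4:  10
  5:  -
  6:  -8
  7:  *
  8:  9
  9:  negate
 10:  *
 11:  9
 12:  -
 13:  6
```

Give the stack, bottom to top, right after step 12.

[-1089]

52      [52]
-9      [52, -9]
/       [-5]
10      [-5, 10]
-       [-15]
-8      [-15, -8]
*       [120]
9       [120, 9]
negate  [120, -9]
*       [-1080]
9       [-1080, 9]
-       [-1089]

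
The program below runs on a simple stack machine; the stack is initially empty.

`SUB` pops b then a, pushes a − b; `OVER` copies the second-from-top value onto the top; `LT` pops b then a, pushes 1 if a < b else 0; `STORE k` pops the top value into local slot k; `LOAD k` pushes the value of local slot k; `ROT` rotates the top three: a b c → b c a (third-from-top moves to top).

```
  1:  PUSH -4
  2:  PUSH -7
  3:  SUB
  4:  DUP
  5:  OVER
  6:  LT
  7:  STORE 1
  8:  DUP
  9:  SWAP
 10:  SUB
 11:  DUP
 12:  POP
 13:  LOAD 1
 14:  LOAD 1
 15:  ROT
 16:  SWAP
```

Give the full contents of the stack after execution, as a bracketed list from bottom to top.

[0, 0, 0]

PUSH -4  [-4]
PUSH -7  [-4, -7]
SUB      [3]
DUP      [3, 3]
OVER     [3, 3, 3]
LT       [3, 0]
STORE 1  [3]
DUP      [3, 3]
SWAP     [3, 3]
SUB      [0]
DUP      [0, 0]
POP      [0]
LOAD 1   [0, 0]
LOAD 1   [0, 0, 0]
ROT      [0, 0, 0]
SWAP     [0, 0, 0]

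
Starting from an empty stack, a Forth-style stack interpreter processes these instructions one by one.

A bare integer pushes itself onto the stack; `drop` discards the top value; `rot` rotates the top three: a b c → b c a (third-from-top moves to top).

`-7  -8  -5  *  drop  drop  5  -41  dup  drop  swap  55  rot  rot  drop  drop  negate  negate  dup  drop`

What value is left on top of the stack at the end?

-7      [-7]
-8      [-7, -8]
-5      [-7, -8, -5]
*       [-7, 40]
drop    [-7]
drop    []
5       [5]
-41     [5, -41]
dup     [5, -41, -41]
drop    [5, -41]
swap    [-41, 5]
55      [-41, 5, 55]
rot     [5, 55, -41]
rot     [55, -41, 5]
drop    [55, -41]
drop    [55]
negate  [-55]
negate  [55]
dup     [55, 55]
drop    [55]

55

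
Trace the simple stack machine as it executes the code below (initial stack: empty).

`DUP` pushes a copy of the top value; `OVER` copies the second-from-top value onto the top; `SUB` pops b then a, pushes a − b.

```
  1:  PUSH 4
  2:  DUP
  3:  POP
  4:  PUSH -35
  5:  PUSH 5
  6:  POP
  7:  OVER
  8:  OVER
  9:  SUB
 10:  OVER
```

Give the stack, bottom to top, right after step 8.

PUSH 4   → [4]
DUP      → [4, 4]
POP      → [4]
PUSH -35 → [4, -35]
PUSH 5   → [4, -35, 5]
POP      → [4, -35]
OVER     → [4, -35, 4]
OVER     → [4, -35, 4, -35]

[4, -35, 4, -35]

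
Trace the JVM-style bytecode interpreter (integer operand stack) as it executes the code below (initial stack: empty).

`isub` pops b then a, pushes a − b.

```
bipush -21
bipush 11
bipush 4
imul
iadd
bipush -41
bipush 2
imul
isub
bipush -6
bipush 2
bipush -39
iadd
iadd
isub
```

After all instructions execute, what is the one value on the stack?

bipush -21  -21
bipush 11   -21 11
bipush 4    -21 11 4
imul        -21 44
iadd        23
bipush -41  23 -41
bipush 2    23 -41 2
imul        23 -82
isub        105
bipush -6   105 -6
bipush 2    105 -6 2
bipush -39  105 -6 2 -39
iadd        105 -6 -37
iadd        105 -43
isub        148

148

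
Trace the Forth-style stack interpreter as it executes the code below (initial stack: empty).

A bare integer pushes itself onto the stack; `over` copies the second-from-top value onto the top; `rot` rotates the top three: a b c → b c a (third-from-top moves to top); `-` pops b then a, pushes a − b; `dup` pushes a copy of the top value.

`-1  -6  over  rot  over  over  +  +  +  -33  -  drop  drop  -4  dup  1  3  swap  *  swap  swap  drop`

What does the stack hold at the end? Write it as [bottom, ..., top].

-1   → -1
-6   → -1 -6
over → -1 -6 -1
rot  → -6 -1 -1
over → -6 -1 -1 -1
over → -6 -1 -1 -1 -1
+    → -6 -1 -1 -2
+    → -6 -1 -3
+    → -6 -4
-33  → -6 -4 -33
-    → -6 29
drop → -6
drop → (empty)
-4   → -4
dup  → -4 -4
1    → -4 -4 1
3    → -4 -4 1 3
swap → -4 -4 3 1
*    → -4 -4 3
swap → -4 3 -4
swap → -4 -4 3
drop → -4 -4

[-4, -4]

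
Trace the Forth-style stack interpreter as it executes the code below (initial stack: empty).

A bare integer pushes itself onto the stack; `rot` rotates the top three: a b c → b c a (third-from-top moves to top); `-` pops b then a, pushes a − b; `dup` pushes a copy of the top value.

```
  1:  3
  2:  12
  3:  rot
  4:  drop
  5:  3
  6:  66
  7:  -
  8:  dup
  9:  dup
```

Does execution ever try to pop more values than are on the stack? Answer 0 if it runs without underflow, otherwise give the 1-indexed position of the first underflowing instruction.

3

3  : 3
12 : 3 12
rot  — needs 3 operands, stack has 2 → underflow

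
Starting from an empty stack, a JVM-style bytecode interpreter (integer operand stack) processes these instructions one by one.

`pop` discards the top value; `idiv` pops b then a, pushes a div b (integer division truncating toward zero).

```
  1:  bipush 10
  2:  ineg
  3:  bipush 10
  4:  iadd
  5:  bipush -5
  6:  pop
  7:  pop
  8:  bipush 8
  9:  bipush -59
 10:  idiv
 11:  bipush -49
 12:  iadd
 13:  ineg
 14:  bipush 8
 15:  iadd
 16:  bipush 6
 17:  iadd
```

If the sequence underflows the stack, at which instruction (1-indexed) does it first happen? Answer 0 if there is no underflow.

bipush 10   10
ineg        -10
bipush 10   -10 10
iadd        0
bipush -5   0 -5
pop         0
pop         (empty)
bipush 8    8
bipush -59  8 -59
idiv        0
bipush -49  0 -49
iadd        -49
ineg        49
bipush 8    49 8
iadd        57
bipush 6    57 6
iadd        63

0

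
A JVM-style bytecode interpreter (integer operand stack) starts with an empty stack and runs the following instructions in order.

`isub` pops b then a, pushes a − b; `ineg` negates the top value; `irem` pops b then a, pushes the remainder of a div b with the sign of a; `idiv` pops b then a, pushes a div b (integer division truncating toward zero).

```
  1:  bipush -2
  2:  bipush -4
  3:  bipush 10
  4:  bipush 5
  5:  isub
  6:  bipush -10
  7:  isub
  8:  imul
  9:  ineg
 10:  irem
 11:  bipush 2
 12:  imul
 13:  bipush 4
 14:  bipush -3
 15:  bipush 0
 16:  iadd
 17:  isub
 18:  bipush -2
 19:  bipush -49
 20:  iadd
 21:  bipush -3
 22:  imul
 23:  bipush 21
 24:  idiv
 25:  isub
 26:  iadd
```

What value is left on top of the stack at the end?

bipush -2  -> -2
bipush -4  -> -2 -4
bipush 10  -> -2 -4 10
bipush 5   -> -2 -4 10 5
isub       -> -2 -4 5
bipush -10 -> -2 -4 5 -10
isub       -> -2 -4 15
imul       -> -2 -60
ineg       -> -2 60
irem       -> -2
bipush 2   -> -2 2
imul       -> -4
bipush 4   -> -4 4
bipush -3  -> -4 4 -3
bipush 0   -> -4 4 -3 0
iadd       -> -4 4 -3
isub       -> -4 7
bipush -2  -> -4 7 -2
bipush -49 -> -4 7 -2 -49
iadd       -> -4 7 -51
bipush -3  -> -4 7 -51 -3
imul       -> -4 7 153
bipush 21  -> -4 7 153 21
idiv       -> -4 7 7
isub       -> -4 0
iadd       -> -4

-4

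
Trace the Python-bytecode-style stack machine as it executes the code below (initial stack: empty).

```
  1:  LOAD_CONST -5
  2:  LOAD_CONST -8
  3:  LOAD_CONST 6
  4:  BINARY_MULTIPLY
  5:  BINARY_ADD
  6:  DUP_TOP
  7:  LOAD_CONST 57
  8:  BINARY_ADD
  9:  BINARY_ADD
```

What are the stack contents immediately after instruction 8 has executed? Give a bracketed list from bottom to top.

[-53, 4]

LOAD_CONST -5   -> [-5]
LOAD_CONST -8   -> [-5, -8]
LOAD_CONST 6    -> [-5, -8, 6]
BINARY_MULTIPLY -> [-5, -48]
BINARY_ADD      -> [-53]
DUP_TOP         -> [-53, -53]
LOAD_CONST 57   -> [-53, -53, 57]
BINARY_ADD      -> [-53, 4]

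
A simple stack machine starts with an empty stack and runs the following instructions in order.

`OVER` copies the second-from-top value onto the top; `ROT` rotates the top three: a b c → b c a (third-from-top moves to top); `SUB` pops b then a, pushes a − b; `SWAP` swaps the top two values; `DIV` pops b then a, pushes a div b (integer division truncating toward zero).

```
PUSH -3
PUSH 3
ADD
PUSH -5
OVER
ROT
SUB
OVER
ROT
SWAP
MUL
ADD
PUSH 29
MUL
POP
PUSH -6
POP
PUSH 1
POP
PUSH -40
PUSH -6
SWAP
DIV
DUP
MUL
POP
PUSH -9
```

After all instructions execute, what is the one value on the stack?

PUSH -3   [-3]
PUSH 3    [-3, 3]
ADD       [0]
PUSH -5   [0, -5]
OVER      [0, -5, 0]
ROT       [-5, 0, 0]
SUB       [-5, 0]
OVER      [-5, 0, -5]
ROT       [0, -5, -5]
SWAP      [0, -5, -5]
MUL       [0, 25]
ADD       [25]
PUSH 29   [25, 29]
MUL       [725]
POP       []
PUSH -6   [-6]
POP       []
PUSH 1    [1]
POP       []
PUSH -40  [-40]
PUSH -6   [-40, -6]
SWAP      [-6, -40]
DIV       [0]
DUP       [0, 0]
MUL       [0]
POP       []
PUSH -9   [-9]

-9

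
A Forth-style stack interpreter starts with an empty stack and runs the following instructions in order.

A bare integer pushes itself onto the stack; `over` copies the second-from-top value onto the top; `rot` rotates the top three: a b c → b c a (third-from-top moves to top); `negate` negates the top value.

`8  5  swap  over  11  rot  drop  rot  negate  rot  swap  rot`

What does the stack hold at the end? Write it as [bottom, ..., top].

[5, -5, 11]

8      : [8]
5      : [8, 5]
swap   : [5, 8]
over   : [5, 8, 5]
11     : [5, 8, 5, 11]
rot    : [5, 5, 11, 8]
drop   : [5, 5, 11]
rot    : [5, 11, 5]
negate : [5, 11, -5]
rot    : [11, -5, 5]
swap   : [11, 5, -5]
rot    : [5, -5, 11]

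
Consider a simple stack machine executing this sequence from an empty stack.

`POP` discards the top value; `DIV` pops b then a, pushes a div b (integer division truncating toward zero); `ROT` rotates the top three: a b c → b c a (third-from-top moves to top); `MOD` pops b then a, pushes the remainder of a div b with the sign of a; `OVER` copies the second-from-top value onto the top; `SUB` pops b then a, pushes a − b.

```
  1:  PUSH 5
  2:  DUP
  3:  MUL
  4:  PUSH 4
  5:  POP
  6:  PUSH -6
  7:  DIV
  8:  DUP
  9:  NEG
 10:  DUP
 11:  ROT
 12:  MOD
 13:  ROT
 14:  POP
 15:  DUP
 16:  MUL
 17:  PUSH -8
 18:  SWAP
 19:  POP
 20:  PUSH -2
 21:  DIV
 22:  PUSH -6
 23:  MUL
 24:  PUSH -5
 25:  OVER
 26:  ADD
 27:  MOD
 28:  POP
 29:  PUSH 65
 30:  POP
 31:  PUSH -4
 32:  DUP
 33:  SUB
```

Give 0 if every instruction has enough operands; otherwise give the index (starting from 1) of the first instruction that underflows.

13

PUSH 5  → [5]
DUP     → [5, 5]
MUL     → [25]
PUSH 4  → [25, 4]
POP     → [25]
PUSH -6 → [25, -6]
DIV     → [-4]
DUP     → [-4, -4]
NEG     → [-4, 4]
DUP     → [-4, 4, 4]
ROT     → [4, 4, -4]
MOD     → [4, 0]
ROT  — needs 3 operands, stack has 2 → underflow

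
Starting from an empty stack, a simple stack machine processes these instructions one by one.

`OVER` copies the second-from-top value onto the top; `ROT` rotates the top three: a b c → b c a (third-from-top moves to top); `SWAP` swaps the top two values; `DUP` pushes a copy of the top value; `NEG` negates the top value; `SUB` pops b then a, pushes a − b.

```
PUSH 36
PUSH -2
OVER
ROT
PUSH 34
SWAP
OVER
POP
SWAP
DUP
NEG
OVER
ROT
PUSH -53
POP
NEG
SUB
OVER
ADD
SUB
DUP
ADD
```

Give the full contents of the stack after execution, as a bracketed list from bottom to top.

PUSH 36   [36]
PUSH -2   [36, -2]
OVER      [36, -2, 36]
ROT       [-2, 36, 36]
PUSH 34   [-2, 36, 36, 34]
SWAP      [-2, 36, 34, 36]
OVER      [-2, 36, 34, 36, 34]
POP       [-2, 36, 34, 36]
SWAP      [-2, 36, 36, 34]
DUP       [-2, 36, 36, 34, 34]
NEG       [-2, 36, 36, 34, -34]
OVER      [-2, 36, 36, 34, -34, 34]
ROT       [-2, 36, 36, -34, 34, 34]
PUSH -53  [-2, 36, 36, -34, 34, 34, -53]
POP       [-2, 36, 36, -34, 34, 34]
NEG       [-2, 36, 36, -34, 34, -34]
SUB       [-2, 36, 36, -34, 68]
OVER      [-2, 36, 36, -34, 68, -34]
ADD       [-2, 36, 36, -34, 34]
SUB       [-2, 36, 36, -68]
DUP       [-2, 36, 36, -68, -68]
ADD       [-2, 36, 36, -136]

[-2, 36, 36, -136]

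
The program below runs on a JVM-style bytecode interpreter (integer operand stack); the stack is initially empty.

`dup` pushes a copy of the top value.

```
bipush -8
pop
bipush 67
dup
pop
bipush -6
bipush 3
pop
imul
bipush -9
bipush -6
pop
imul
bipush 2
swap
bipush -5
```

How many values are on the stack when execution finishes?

3

bipush -8 → -8
pop       → (empty)
bipush 67 → 67
dup       → 67 67
pop       → 67
bipush -6 → 67 -6
bipush 3  → 67 -6 3
pop       → 67 -6
imul      → -402
bipush -9 → -402 -9
bipush -6 → -402 -9 -6
pop       → -402 -9
imul      → 3618
bipush 2  → 3618 2
swap      → 2 3618
bipush -5 → 2 3618 -5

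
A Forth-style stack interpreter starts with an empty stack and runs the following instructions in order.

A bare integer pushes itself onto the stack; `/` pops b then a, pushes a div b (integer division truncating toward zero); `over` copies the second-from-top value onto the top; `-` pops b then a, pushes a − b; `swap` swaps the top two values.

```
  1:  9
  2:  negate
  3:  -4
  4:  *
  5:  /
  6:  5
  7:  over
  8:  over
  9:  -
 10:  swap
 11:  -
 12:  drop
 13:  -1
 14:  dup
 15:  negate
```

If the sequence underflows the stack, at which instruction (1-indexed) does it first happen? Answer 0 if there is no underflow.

9      -> 9
negate -> -9
-4     -> -9 -4
*      -> 36
/  — needs 2 operands, stack has 1 → underflow

5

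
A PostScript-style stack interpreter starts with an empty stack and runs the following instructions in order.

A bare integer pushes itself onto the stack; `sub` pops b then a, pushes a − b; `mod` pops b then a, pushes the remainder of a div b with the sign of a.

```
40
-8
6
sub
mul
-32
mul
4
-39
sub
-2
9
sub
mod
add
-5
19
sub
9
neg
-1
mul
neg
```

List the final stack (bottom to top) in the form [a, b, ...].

40   [40]
-8   [40, -8]
6    [40, -8, 6]
sub  [40, -14]
mul  [-560]
-32  [-560, -32]
mul  [17920]
4    [17920, 4]
-39  [17920, 4, -39]
sub  [17920, 43]
-2   [17920, 43, -2]
9    [17920, 43, -2, 9]
sub  [17920, 43, -11]
mod  [17920, 10]
add  [17930]
-5   [17930, -5]
19   [17930, -5, 19]
sub  [17930, -24]
9    [17930, -24, 9]
neg  [17930, -24, -9]
-1   [17930, -24, -9, -1]
mul  [17930, -24, 9]
neg  [17930, -24, -9]

[17930, -24, -9]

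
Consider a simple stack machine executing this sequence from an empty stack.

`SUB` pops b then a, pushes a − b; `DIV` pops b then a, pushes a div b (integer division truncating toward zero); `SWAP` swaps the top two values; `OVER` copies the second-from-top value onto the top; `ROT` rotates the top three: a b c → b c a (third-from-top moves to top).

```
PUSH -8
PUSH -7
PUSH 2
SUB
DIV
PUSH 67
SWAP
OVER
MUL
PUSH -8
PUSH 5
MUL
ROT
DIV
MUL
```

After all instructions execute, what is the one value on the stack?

0

PUSH -8 → [-8]
PUSH -7 → [-8, -7]
PUSH 2  → [-8, -7, 2]
SUB     → [-8, -9]
DIV     → [0]
PUSH 67 → [0, 67]
SWAP    → [67, 0]
OVER    → [67, 0, 67]
MUL     → [67, 0]
PUSH -8 → [67, 0, -8]
PUSH 5  → [67, 0, -8, 5]
MUL     → [67, 0, -40]
ROT     → [0, -40, 67]
DIV     → [0, 0]
MUL     → [0]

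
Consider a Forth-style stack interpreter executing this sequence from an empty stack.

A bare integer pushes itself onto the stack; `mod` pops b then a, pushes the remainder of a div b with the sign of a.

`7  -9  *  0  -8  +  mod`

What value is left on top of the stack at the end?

7   : [7]
-9  : [7, -9]
*   : [-63]
0   : [-63, 0]
-8  : [-63, 0, -8]
+   : [-63, -8]
mod : [-7]

-7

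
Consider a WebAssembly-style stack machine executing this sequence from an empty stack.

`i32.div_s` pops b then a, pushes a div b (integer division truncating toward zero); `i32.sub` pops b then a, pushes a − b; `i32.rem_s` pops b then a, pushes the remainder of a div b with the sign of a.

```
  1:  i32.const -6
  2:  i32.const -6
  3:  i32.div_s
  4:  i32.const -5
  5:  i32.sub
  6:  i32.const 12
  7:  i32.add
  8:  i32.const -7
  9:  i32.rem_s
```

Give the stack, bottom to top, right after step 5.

[6]

i32.const -6 : [-6]
i32.const -6 : [-6, -6]
i32.div_s    : [1]
i32.const -5 : [1, -5]
i32.sub      : [6]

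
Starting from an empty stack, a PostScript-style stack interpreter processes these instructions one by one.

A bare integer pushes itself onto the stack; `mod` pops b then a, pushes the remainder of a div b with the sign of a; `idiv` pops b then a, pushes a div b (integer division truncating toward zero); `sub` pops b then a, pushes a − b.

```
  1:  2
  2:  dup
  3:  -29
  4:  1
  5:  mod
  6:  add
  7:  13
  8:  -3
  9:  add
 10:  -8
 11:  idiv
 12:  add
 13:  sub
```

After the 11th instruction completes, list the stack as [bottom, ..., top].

[2, 2, -1]

2    → [2]
dup  → [2, 2]
-29  → [2, 2, -29]
1    → [2, 2, -29, 1]
mod  → [2, 2, 0]
add  → [2, 2]
13   → [2, 2, 13]
-3   → [2, 2, 13, -3]
add  → [2, 2, 10]
-8   → [2, 2, 10, -8]
idiv → [2, 2, -1]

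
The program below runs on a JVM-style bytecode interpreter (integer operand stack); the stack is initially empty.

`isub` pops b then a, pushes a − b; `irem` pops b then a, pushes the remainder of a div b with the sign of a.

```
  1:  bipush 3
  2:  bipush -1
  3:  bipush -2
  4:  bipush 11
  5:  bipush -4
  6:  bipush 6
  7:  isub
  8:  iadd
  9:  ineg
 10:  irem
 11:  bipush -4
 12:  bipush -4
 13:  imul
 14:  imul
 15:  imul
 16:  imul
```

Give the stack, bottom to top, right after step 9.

[3, -1, -2, -1]

bipush 3  → [3]
bipush -1 → [3, -1]
bipush -2 → [3, -1, -2]
bipush 11 → [3, -1, -2, 11]
bipush -4 → [3, -1, -2, 11, -4]
bipush 6  → [3, -1, -2, 11, -4, 6]
isub      → [3, -1, -2, 11, -10]
iadd      → [3, -1, -2, 1]
ineg      → [3, -1, -2, -1]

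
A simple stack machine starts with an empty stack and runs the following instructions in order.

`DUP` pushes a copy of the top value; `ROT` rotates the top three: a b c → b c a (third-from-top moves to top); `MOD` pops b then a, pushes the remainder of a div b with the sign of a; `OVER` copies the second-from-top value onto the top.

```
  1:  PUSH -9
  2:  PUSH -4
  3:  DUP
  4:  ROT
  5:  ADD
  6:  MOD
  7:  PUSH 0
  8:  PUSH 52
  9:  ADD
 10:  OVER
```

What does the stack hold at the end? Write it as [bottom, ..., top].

[-4, 52, -4]

PUSH -9 -> [-9]
PUSH -4 -> [-9, -4]
DUP     -> [-9, -4, -4]
ROT     -> [-4, -4, -9]
ADD     -> [-4, -13]
MOD     -> [-4]
PUSH 0  -> [-4, 0]
PUSH 52 -> [-4, 0, 52]
ADD     -> [-4, 52]
OVER    -> [-4, 52, -4]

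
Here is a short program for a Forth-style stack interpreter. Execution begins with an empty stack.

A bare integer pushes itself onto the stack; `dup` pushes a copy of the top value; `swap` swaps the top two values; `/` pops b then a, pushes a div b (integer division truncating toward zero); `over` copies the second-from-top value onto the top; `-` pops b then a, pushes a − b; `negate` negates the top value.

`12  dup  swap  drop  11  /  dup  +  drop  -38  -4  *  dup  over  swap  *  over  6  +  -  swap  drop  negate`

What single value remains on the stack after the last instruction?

-22946

12     : [12]
dup    : [12, 12]
swap   : [12, 12]
drop   : [12]
11     : [12, 11]
/      : [1]
dup    : [1, 1]
+      : [2]
drop   : []
-38    : [-38]
-4     : [-38, -4]
*      : [152]
dup    : [152, 152]
over   : [152, 152, 152]
swap   : [152, 152, 152]
*      : [152, 23104]
over   : [152, 23104, 152]
6      : [152, 23104, 152, 6]
+      : [152, 23104, 158]
-      : [152, 22946]
swap   : [22946, 152]
drop   : [22946]
negate : [-22946]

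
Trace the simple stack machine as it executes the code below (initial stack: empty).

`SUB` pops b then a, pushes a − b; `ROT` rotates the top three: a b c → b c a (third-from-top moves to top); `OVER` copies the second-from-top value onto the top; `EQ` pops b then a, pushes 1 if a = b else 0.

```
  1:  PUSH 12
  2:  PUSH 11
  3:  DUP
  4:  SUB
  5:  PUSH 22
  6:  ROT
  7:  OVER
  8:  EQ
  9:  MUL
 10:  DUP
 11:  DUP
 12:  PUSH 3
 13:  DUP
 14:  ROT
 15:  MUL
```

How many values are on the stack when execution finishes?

PUSH 12 → [12]
PUSH 11 → [12, 11]
DUP     → [12, 11, 11]
SUB     → [12, 0]
PUSH 22 → [12, 0, 22]
ROT     → [0, 22, 12]
OVER    → [0, 22, 12, 22]
EQ      → [0, 22, 0]
MUL     → [0, 0]
DUP     → [0, 0, 0]
DUP     → [0, 0, 0, 0]
PUSH 3  → [0, 0, 0, 0, 3]
DUP     → [0, 0, 0, 0, 3, 3]
ROT     → [0, 0, 0, 3, 3, 0]
MUL     → [0, 0, 0, 3, 0]

5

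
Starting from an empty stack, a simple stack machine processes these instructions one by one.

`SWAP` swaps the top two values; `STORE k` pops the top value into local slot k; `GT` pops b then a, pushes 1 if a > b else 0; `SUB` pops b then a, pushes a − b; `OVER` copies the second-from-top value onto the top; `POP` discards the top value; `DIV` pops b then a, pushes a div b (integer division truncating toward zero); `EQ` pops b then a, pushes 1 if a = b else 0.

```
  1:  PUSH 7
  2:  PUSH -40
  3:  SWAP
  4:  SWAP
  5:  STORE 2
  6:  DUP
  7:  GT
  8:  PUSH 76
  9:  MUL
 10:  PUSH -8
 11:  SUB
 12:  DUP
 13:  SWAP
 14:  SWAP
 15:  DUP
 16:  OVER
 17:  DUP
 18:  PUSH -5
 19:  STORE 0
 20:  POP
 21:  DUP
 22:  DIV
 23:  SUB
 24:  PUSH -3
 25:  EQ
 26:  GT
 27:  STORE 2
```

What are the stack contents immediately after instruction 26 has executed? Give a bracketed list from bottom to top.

PUSH 7   → 7
PUSH -40 → 7 -40
SWAP     → -40 7
SWAP     → 7 -40
STORE 2  → 7
DUP      → 7 7
GT       → 0
PUSH 76  → 0 76
MUL      → 0
PUSH -8  → 0 -8
SUB      → 8
DUP      → 8 8
SWAP     → 8 8
SWAP     → 8 8
DUP      → 8 8 8
OVER     → 8 8 8 8
DUP      → 8 8 8 8 8
PUSH -5  → 8 8 8 8 8 -5
STORE 0  → 8 8 8 8 8
POP      → 8 8 8 8
DUP      → 8 8 8 8 8
DIV      → 8 8 8 1
SUB      → 8 8 7
PUSH -3  → 8 8 7 -3
EQ       → 8 8 0
GT       → 8 1

[8, 1]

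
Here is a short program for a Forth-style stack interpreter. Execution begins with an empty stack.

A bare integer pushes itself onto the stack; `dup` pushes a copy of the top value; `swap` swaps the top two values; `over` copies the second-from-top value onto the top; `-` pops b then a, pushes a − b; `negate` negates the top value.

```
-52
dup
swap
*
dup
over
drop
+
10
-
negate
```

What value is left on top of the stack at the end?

-52     -52
dup     -52 -52
swap    -52 -52
*       2704
dup     2704 2704
over    2704 2704 2704
drop    2704 2704
+       5408
10      5408 10
-       5398
negate  -5398

-5398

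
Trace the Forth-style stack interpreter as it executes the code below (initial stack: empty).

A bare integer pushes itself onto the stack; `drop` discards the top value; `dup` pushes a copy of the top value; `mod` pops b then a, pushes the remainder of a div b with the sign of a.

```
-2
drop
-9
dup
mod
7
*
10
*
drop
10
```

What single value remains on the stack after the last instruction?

-2    -2
drop  (empty)
-9    -9
dup   -9 -9
mod   0
7     0 7
*     0
10    0 10
*     0
drop  (empty)
10    10

10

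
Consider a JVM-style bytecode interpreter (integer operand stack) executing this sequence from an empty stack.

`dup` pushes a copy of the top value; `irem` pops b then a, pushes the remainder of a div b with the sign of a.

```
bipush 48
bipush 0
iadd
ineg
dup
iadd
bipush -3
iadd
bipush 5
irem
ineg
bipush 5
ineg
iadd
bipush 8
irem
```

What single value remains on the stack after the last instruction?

-1

bipush 48 -> [48]
bipush 0  -> [48, 0]
iadd      -> [48]
ineg      -> [-48]
dup       -> [-48, -48]
iadd      -> [-96]
bipush -3 -> [-96, -3]
iadd      -> [-99]
bipush 5  -> [-99, 5]
irem      -> [-4]
ineg      -> [4]
bipush 5  -> [4, 5]
ineg      -> [4, -5]
iadd      -> [-1]
bipush 8  -> [-1, 8]
irem      -> [-1]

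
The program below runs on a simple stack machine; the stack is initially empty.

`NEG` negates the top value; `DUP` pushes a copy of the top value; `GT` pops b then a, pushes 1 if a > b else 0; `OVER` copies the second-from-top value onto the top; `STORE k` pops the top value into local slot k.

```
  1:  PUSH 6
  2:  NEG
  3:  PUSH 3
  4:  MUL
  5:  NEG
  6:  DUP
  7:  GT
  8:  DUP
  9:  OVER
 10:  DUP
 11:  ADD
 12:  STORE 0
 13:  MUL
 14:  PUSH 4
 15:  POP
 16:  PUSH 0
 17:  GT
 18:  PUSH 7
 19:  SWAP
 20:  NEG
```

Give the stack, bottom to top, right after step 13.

[0]

PUSH 6   [6]
NEG      [-6]
PUSH 3   [-6, 3]
MUL      [-18]
NEG      [18]
DUP      [18, 18]
GT       [0]
DUP      [0, 0]
OVER     [0, 0, 0]
DUP      [0, 0, 0, 0]
ADD      [0, 0, 0]
STORE 0  [0, 0]
MUL      [0]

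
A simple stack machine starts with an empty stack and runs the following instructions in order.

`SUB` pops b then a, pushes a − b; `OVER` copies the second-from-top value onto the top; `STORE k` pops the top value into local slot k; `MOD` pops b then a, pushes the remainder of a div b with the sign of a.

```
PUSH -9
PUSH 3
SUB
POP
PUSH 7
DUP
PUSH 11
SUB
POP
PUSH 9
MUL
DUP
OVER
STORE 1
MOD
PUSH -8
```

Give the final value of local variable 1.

63

PUSH -9  -9
PUSH 3   -9 3
SUB      -12
POP      (empty)
PUSH 7   7
DUP      7 7
PUSH 11  7 7 11
SUB      7 -4
POP      7
PUSH 9   7 9
MUL      63
DUP      63 63
OVER     63 63 63
STORE 1  63 63
MOD      0
PUSH -8  0 -8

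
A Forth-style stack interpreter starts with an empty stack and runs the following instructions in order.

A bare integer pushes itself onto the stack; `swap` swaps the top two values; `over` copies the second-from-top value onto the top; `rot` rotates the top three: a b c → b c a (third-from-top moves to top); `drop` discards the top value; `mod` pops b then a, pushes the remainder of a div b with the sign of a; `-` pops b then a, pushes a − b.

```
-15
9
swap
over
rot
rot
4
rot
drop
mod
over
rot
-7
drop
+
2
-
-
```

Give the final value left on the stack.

-19

-15  -> -15
9    -> -15 9
swap -> 9 -15
over -> 9 -15 9
rot  -> -15 9 9
rot  -> 9 9 -15
4    -> 9 9 -15 4
rot  -> 9 -15 4 9
drop -> 9 -15 4
mod  -> 9 -3
over -> 9 -3 9
rot  -> -3 9 9
-7   -> -3 9 9 -7
drop -> -3 9 9
+    -> -3 18
2    -> -3 18 2
-    -> -3 16
-    -> -19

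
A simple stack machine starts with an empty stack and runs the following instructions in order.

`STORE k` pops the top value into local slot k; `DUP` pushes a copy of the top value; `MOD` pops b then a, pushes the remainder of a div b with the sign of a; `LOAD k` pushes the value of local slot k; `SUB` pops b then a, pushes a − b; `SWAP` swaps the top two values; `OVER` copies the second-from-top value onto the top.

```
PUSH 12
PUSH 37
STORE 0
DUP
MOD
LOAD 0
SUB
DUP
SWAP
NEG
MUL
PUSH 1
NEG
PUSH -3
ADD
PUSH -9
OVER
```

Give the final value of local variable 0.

37

PUSH 12 : [12]
PUSH 37 : [12, 37]
STORE 0 : [12]
DUP     : [12, 12]
MOD     : [0]
LOAD 0  : [0, 37]
SUB     : [-37]
DUP     : [-37, -37]
SWAP    : [-37, -37]
NEG     : [-37, 37]
MUL     : [-1369]
PUSH 1  : [-1369, 1]
NEG     : [-1369, -1]
PUSH -3 : [-1369, -1, -3]
ADD     : [-1369, -4]
PUSH -9 : [-1369, -4, -9]
OVER    : [-1369, -4, -9, -4]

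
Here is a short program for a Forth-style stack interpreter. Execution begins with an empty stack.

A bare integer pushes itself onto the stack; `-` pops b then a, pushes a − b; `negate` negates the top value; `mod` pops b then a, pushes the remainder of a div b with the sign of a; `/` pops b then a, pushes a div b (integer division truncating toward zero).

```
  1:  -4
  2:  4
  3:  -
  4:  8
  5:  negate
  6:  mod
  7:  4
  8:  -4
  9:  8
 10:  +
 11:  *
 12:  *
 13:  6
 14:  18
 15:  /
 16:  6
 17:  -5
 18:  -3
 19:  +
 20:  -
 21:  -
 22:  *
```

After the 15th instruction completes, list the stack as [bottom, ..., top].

-4      [-4]
4       [-4, 4]
-       [-8]
8       [-8, 8]
negate  [-8, -8]
mod     [0]
4       [0, 4]
-4      [0, 4, -4]
8       [0, 4, -4, 8]
+       [0, 4, 4]
*       [0, 16]
*       [0]
6       [0, 6]
18      [0, 6, 18]
/       [0, 0]

[0, 0]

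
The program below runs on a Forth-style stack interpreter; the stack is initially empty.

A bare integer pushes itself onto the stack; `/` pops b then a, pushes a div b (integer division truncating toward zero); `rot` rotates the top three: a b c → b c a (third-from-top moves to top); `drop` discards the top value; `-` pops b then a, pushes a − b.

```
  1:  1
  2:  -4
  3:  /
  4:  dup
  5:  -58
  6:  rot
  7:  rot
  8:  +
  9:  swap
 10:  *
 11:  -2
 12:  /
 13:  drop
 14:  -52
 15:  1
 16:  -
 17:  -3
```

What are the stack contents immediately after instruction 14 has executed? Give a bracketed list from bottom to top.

1    : 1
-4   : 1 -4
/    : 0
dup  : 0 0
-58  : 0 0 -58
rot  : 0 -58 0
rot  : -58 0 0
+    : -58 0
swap : 0 -58
*    : 0
-2   : 0 -2
/    : 0
drop : (empty)
-52  : -52

[-52]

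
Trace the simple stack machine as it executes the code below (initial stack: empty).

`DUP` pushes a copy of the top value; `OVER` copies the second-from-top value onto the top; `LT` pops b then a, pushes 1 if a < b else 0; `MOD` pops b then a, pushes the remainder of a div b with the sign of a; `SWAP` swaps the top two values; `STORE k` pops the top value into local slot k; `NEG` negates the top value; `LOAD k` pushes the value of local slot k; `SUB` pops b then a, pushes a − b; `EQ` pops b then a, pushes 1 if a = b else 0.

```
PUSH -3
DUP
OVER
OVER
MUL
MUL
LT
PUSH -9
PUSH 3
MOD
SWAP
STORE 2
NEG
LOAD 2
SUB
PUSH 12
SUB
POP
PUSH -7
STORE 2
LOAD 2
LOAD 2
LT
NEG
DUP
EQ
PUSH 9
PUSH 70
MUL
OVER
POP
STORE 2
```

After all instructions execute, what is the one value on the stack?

PUSH -3 : [-3]
DUP     : [-3, -3]
OVER    : [-3, -3, -3]
OVER    : [-3, -3, -3, -3]
MUL     : [-3, -3, 9]
MUL     : [-3, -27]
LT      : [0]
PUSH -9 : [0, -9]
PUSH 3  : [0, -9, 3]
MOD     : [0, 0]
SWAP    : [0, 0]
STORE 2 : [0]
NEG     : [0]
LOAD 2  : [0, 0]
SUB     : [0]
PUSH 12 : [0, 12]
SUB     : [-12]
POP     : []
PUSH -7 : [-7]
STORE 2 : []
LOAD 2  : [-7]
LOAD 2  : [-7, -7]
LT      : [0]
NEG     : [0]
DUP     : [0, 0]
EQ      : [1]
PUSH 9  : [1, 9]
PUSH 70 : [1, 9, 70]
MUL     : [1, 630]
OVER    : [1, 630, 1]
POP     : [1, 630]
STORE 2 : [1]

1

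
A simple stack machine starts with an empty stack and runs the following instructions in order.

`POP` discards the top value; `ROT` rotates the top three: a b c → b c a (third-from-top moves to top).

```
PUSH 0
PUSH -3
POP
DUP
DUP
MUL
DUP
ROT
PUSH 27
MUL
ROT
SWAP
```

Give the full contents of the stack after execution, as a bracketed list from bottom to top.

[0, 0, 0]

PUSH 0  : [0]
PUSH -3 : [0, -3]
POP     : [0]
DUP     : [0, 0]
DUP     : [0, 0, 0]
MUL     : [0, 0]
DUP     : [0, 0, 0]
ROT     : [0, 0, 0]
PUSH 27 : [0, 0, 0, 27]
MUL     : [0, 0, 0]
ROT     : [0, 0, 0]
SWAP    : [0, 0, 0]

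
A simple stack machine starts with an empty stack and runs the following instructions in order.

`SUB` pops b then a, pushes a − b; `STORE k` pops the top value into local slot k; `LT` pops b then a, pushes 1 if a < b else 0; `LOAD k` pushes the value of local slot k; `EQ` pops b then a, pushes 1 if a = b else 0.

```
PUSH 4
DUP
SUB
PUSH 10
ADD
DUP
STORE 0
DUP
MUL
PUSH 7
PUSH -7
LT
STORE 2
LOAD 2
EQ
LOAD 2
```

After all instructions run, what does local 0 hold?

PUSH 4  → [4]
DUP     → [4, 4]
SUB     → [0]
PUSH 10 → [0, 10]
ADD     → [10]
DUP     → [10, 10]
STORE 0 → [10]
DUP     → [10, 10]
MUL     → [100]
PUSH 7  → [100, 7]
PUSH -7 → [100, 7, -7]
LT      → [100, 0]
STORE 2 → [100]
LOAD 2  → [100, 0]
EQ      → [0]
LOAD 2  → [0, 0]

10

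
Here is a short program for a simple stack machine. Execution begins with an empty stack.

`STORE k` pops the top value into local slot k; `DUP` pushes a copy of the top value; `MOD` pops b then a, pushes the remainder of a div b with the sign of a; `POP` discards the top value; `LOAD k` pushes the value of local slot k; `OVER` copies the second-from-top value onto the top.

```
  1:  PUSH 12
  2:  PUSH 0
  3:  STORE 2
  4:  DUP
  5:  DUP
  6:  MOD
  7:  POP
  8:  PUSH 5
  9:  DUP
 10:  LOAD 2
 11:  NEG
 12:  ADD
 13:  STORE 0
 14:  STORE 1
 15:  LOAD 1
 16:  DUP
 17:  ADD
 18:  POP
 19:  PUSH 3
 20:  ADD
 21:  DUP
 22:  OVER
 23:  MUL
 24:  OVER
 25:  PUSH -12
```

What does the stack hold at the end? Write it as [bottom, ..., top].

[15, 225, 15, -12]

PUSH 12   [12]
PUSH 0    [12, 0]
STORE 2   [12]
DUP       [12, 12]
DUP       [12, 12, 12]
MOD       [12, 0]
POP       [12]
PUSH 5    [12, 5]
DUP       [12, 5, 5]
LOAD 2    [12, 5, 5, 0]
NEG       [12, 5, 5, 0]
ADD       [12, 5, 5]
STORE 0   [12, 5]
STORE 1   [12]
LOAD 1    [12, 5]
DUP       [12, 5, 5]
ADD       [12, 10]
POP       [12]
PUSH 3    [12, 3]
ADD       [15]
DUP       [15, 15]
OVER      [15, 15, 15]
MUL       [15, 225]
OVER      [15, 225, 15]
PUSH -12  [15, 225, 15, -12]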